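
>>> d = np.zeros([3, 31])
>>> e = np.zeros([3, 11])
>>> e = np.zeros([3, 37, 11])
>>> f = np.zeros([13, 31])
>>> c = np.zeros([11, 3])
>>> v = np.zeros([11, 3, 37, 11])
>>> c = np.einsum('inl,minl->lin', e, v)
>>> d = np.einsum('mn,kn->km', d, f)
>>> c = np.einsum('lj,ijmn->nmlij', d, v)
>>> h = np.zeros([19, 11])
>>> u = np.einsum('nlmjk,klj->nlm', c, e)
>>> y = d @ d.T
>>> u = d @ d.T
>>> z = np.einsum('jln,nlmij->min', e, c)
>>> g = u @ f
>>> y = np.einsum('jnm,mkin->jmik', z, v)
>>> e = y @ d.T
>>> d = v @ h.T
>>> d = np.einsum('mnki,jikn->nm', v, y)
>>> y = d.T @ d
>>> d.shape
(3, 11)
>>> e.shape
(13, 11, 37, 13)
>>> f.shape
(13, 31)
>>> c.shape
(11, 37, 13, 11, 3)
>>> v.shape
(11, 3, 37, 11)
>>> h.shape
(19, 11)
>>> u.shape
(13, 13)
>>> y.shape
(11, 11)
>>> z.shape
(13, 11, 11)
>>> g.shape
(13, 31)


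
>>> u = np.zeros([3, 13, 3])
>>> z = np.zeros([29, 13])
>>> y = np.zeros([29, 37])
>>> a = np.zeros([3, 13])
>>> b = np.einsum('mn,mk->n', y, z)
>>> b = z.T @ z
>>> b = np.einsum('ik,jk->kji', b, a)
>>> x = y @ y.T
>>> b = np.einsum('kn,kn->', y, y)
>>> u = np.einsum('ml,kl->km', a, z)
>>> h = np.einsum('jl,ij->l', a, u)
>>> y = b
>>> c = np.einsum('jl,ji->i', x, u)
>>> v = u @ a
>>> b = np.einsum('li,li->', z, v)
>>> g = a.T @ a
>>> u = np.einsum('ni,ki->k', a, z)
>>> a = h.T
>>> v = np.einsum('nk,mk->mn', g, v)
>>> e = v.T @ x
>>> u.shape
(29,)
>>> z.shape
(29, 13)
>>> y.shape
()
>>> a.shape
(13,)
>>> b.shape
()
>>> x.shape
(29, 29)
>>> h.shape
(13,)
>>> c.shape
(3,)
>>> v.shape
(29, 13)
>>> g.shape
(13, 13)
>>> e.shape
(13, 29)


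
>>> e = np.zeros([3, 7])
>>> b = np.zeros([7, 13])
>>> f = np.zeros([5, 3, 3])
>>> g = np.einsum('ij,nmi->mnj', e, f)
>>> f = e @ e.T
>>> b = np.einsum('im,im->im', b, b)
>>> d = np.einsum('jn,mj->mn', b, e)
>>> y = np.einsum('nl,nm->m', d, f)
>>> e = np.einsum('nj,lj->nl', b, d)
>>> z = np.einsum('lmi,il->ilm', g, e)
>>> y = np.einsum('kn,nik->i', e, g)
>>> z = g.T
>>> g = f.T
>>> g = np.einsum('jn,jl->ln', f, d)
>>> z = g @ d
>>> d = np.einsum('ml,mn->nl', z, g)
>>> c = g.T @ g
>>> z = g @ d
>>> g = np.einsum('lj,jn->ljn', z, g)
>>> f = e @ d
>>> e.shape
(7, 3)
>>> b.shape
(7, 13)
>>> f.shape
(7, 13)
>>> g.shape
(13, 13, 3)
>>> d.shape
(3, 13)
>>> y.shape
(5,)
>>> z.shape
(13, 13)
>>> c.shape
(3, 3)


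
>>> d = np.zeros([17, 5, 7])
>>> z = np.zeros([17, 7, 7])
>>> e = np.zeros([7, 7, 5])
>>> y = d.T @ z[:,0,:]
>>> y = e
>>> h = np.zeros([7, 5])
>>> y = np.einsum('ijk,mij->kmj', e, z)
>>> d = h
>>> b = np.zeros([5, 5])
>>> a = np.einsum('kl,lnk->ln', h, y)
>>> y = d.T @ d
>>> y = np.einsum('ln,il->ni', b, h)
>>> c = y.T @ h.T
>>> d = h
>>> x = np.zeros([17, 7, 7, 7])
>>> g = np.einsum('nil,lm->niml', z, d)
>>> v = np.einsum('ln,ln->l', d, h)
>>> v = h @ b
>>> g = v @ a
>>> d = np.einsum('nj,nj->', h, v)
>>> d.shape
()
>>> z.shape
(17, 7, 7)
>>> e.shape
(7, 7, 5)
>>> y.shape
(5, 7)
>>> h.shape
(7, 5)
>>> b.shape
(5, 5)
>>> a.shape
(5, 17)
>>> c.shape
(7, 7)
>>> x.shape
(17, 7, 7, 7)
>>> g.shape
(7, 17)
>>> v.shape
(7, 5)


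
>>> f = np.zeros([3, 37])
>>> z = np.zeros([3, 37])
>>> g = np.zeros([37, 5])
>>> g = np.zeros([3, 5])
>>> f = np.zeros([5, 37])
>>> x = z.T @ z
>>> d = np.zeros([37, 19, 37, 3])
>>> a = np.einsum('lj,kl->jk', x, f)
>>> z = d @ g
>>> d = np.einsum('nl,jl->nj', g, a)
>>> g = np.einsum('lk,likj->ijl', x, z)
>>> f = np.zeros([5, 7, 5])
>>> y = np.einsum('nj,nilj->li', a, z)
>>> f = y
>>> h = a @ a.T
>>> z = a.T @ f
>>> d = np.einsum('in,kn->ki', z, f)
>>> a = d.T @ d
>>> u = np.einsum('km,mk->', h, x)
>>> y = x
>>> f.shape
(37, 19)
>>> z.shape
(5, 19)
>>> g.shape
(19, 5, 37)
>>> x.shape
(37, 37)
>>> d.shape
(37, 5)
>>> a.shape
(5, 5)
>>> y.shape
(37, 37)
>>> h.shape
(37, 37)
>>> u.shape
()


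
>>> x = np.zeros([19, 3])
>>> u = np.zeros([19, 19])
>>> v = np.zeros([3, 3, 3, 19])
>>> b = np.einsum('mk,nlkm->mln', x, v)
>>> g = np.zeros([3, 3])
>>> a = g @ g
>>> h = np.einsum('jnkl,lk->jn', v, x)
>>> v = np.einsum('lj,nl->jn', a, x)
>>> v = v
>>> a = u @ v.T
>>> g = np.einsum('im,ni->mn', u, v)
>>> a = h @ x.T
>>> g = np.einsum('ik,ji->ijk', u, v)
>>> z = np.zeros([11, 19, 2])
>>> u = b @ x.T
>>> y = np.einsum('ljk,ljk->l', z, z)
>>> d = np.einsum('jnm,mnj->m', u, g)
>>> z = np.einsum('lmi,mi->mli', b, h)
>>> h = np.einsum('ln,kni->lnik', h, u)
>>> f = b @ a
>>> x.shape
(19, 3)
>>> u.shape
(19, 3, 19)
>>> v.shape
(3, 19)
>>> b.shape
(19, 3, 3)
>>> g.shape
(19, 3, 19)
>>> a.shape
(3, 19)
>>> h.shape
(3, 3, 19, 19)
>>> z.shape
(3, 19, 3)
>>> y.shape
(11,)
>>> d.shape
(19,)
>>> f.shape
(19, 3, 19)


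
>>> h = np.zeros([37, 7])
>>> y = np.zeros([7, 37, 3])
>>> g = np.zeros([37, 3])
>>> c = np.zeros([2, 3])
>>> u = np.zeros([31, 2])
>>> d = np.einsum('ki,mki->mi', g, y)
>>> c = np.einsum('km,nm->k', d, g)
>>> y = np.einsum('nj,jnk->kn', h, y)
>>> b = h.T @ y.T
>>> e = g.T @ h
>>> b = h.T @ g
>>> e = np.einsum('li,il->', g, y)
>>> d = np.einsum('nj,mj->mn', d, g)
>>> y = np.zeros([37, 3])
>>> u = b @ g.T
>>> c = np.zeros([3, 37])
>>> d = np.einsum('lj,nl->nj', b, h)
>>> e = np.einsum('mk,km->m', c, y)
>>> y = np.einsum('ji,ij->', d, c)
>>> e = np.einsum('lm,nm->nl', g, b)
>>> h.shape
(37, 7)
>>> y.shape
()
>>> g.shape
(37, 3)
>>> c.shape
(3, 37)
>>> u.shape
(7, 37)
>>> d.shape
(37, 3)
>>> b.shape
(7, 3)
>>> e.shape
(7, 37)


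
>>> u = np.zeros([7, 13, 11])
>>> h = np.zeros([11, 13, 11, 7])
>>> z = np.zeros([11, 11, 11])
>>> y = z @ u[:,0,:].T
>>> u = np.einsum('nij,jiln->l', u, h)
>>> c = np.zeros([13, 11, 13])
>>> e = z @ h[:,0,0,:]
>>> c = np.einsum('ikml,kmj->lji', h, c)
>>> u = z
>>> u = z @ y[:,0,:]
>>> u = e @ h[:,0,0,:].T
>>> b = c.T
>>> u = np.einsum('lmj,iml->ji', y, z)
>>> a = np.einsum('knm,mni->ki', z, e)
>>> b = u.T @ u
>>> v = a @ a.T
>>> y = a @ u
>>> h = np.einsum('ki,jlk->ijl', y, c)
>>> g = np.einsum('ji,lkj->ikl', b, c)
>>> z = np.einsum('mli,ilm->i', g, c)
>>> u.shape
(7, 11)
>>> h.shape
(11, 7, 13)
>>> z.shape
(7,)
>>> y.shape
(11, 11)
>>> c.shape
(7, 13, 11)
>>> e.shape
(11, 11, 7)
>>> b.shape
(11, 11)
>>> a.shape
(11, 7)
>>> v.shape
(11, 11)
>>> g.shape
(11, 13, 7)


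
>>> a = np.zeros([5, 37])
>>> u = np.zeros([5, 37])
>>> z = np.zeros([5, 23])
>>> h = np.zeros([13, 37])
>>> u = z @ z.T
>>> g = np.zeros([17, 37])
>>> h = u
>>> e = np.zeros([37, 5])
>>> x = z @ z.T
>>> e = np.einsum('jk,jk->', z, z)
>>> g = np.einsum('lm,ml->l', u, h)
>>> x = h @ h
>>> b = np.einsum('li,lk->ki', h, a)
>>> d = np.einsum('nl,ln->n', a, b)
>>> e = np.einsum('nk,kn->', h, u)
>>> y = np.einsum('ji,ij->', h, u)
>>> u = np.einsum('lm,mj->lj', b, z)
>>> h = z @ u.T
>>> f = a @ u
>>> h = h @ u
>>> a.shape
(5, 37)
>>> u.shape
(37, 23)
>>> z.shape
(5, 23)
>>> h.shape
(5, 23)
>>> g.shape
(5,)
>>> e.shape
()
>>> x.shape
(5, 5)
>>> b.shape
(37, 5)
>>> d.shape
(5,)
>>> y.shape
()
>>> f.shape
(5, 23)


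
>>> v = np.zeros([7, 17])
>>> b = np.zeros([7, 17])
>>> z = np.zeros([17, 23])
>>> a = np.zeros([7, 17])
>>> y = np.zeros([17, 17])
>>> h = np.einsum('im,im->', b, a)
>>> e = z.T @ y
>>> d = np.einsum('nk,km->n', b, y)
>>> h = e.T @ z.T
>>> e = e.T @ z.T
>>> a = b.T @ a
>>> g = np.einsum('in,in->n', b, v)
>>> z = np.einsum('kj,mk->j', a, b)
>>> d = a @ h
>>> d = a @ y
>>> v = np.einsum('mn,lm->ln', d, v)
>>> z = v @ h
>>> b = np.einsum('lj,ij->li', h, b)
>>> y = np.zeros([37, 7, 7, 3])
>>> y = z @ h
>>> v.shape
(7, 17)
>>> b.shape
(17, 7)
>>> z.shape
(7, 17)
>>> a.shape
(17, 17)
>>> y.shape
(7, 17)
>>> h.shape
(17, 17)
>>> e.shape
(17, 17)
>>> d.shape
(17, 17)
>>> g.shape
(17,)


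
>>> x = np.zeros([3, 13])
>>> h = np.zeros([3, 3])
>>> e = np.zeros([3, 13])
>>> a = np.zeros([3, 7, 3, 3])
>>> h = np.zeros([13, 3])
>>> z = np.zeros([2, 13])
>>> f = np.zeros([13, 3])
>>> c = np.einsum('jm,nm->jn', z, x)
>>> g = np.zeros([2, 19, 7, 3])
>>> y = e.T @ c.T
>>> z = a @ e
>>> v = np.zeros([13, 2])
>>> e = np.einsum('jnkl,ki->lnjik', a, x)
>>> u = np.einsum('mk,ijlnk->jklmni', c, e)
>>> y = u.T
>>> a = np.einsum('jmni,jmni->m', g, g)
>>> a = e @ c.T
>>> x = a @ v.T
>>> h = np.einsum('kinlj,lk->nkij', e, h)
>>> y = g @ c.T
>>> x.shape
(3, 7, 3, 13, 13)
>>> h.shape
(3, 3, 7, 3)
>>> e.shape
(3, 7, 3, 13, 3)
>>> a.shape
(3, 7, 3, 13, 2)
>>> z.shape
(3, 7, 3, 13)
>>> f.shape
(13, 3)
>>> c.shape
(2, 3)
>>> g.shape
(2, 19, 7, 3)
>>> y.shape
(2, 19, 7, 2)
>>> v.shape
(13, 2)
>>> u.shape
(7, 3, 3, 2, 13, 3)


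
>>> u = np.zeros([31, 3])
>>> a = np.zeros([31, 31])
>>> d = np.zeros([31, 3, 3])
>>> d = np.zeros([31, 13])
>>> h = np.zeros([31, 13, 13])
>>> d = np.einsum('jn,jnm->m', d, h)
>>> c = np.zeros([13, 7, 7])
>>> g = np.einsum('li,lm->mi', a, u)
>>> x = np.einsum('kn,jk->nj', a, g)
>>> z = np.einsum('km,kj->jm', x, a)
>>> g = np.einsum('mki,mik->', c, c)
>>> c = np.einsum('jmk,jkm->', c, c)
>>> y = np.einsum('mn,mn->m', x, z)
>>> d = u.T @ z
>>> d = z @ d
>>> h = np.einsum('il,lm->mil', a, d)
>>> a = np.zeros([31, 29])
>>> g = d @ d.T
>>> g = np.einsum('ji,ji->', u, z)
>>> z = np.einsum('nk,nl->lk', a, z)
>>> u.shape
(31, 3)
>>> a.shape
(31, 29)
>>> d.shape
(31, 3)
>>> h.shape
(3, 31, 31)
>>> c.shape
()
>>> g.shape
()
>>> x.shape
(31, 3)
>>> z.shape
(3, 29)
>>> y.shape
(31,)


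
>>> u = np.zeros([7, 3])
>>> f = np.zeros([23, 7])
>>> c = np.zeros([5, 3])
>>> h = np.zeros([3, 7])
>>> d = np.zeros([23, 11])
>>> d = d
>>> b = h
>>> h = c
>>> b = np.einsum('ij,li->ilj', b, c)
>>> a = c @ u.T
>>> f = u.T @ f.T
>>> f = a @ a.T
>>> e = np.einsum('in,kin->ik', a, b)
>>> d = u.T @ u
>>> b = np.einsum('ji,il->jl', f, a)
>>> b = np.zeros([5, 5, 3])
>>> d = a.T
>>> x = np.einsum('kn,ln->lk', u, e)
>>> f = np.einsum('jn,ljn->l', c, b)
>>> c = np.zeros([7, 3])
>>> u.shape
(7, 3)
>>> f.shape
(5,)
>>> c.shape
(7, 3)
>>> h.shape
(5, 3)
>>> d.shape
(7, 5)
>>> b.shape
(5, 5, 3)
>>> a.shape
(5, 7)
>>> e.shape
(5, 3)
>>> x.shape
(5, 7)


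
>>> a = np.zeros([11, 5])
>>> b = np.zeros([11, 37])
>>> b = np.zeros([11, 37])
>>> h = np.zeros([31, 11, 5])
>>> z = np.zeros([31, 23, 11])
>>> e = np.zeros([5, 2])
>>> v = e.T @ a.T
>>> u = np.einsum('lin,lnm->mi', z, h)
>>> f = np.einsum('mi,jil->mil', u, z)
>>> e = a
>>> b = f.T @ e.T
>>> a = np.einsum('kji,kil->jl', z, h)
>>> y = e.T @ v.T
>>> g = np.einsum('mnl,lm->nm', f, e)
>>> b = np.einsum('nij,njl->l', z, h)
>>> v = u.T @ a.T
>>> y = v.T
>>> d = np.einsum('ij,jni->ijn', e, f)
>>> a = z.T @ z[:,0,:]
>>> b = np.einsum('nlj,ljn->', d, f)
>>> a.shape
(11, 23, 11)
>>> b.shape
()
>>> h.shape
(31, 11, 5)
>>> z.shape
(31, 23, 11)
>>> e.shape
(11, 5)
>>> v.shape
(23, 23)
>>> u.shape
(5, 23)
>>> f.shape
(5, 23, 11)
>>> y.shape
(23, 23)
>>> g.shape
(23, 5)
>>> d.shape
(11, 5, 23)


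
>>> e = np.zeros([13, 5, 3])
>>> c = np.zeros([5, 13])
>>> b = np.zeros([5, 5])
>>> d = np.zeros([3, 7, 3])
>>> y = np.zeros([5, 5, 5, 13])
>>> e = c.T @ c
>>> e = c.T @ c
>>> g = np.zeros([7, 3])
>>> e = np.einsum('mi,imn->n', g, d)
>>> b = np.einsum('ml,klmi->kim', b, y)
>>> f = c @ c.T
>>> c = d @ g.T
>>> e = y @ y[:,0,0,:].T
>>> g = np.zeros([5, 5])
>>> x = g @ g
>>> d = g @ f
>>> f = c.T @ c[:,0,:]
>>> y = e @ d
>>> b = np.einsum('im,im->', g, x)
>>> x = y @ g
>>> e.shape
(5, 5, 5, 5)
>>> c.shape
(3, 7, 7)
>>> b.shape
()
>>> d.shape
(5, 5)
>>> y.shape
(5, 5, 5, 5)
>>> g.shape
(5, 5)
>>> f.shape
(7, 7, 7)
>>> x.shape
(5, 5, 5, 5)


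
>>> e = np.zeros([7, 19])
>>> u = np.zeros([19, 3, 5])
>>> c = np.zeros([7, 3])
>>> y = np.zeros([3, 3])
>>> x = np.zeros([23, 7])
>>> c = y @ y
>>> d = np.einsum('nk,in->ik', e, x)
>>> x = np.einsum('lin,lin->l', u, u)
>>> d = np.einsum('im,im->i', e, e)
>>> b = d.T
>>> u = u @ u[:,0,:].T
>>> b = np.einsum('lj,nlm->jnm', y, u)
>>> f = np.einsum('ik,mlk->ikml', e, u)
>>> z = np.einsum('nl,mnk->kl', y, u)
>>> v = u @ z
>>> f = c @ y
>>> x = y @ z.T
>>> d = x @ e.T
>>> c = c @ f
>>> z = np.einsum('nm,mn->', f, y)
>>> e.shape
(7, 19)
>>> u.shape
(19, 3, 19)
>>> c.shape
(3, 3)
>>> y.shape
(3, 3)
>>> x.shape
(3, 19)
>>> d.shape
(3, 7)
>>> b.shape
(3, 19, 19)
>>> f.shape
(3, 3)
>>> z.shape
()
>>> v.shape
(19, 3, 3)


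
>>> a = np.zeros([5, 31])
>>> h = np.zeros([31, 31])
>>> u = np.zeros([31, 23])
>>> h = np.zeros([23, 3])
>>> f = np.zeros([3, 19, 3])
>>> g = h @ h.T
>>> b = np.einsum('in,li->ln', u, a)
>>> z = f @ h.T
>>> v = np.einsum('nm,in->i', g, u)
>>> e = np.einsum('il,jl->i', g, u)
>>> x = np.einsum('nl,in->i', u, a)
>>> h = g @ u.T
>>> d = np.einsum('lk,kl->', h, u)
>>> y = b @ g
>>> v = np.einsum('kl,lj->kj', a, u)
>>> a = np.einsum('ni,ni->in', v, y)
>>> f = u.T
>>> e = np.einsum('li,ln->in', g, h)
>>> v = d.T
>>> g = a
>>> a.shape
(23, 5)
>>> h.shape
(23, 31)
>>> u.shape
(31, 23)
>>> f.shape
(23, 31)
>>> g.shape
(23, 5)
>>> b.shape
(5, 23)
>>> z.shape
(3, 19, 23)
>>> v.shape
()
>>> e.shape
(23, 31)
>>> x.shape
(5,)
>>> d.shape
()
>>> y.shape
(5, 23)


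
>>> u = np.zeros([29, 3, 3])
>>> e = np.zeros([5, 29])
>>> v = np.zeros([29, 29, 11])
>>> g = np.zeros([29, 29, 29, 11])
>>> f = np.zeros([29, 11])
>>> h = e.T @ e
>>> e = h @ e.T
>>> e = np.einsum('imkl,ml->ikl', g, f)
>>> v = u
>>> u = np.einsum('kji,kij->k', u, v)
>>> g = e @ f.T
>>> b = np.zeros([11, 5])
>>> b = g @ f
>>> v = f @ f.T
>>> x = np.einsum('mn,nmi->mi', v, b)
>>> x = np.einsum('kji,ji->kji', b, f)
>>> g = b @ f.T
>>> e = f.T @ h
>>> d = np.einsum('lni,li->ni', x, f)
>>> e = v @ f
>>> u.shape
(29,)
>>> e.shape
(29, 11)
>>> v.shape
(29, 29)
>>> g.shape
(29, 29, 29)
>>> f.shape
(29, 11)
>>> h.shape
(29, 29)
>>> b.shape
(29, 29, 11)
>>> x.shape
(29, 29, 11)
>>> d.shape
(29, 11)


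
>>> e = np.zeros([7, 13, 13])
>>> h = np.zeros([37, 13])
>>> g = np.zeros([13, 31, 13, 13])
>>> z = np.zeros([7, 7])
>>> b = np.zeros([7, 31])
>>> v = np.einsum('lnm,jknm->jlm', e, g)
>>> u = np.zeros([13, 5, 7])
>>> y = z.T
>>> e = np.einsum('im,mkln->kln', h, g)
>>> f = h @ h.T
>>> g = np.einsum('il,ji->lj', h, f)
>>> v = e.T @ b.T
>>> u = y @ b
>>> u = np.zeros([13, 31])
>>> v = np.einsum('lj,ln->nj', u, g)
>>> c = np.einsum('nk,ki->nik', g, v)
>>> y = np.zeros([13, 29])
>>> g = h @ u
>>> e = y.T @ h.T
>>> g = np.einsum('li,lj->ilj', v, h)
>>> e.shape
(29, 37)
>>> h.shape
(37, 13)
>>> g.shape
(31, 37, 13)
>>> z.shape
(7, 7)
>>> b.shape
(7, 31)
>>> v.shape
(37, 31)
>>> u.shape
(13, 31)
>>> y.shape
(13, 29)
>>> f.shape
(37, 37)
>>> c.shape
(13, 31, 37)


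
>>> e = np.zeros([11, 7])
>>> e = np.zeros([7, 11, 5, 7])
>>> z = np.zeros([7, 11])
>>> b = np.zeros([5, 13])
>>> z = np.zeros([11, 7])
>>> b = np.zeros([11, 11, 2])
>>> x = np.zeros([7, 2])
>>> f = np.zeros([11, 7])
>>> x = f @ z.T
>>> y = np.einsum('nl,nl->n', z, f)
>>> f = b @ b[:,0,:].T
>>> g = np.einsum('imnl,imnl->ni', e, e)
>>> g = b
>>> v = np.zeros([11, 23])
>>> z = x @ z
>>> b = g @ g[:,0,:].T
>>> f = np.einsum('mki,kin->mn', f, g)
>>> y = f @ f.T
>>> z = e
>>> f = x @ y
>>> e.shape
(7, 11, 5, 7)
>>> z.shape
(7, 11, 5, 7)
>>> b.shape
(11, 11, 11)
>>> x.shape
(11, 11)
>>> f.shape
(11, 11)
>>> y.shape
(11, 11)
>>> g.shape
(11, 11, 2)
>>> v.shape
(11, 23)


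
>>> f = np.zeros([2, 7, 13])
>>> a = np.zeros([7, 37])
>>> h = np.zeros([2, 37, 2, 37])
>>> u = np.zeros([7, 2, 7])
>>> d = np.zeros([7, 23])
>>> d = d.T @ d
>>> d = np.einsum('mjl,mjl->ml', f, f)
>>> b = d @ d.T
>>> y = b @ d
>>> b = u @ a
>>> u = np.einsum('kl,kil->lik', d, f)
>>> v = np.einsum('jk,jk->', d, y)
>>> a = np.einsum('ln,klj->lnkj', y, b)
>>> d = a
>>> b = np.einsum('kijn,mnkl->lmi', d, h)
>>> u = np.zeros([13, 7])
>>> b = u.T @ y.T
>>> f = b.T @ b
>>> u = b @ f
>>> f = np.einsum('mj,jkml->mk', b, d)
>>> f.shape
(7, 13)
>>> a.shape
(2, 13, 7, 37)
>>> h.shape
(2, 37, 2, 37)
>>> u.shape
(7, 2)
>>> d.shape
(2, 13, 7, 37)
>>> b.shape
(7, 2)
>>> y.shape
(2, 13)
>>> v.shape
()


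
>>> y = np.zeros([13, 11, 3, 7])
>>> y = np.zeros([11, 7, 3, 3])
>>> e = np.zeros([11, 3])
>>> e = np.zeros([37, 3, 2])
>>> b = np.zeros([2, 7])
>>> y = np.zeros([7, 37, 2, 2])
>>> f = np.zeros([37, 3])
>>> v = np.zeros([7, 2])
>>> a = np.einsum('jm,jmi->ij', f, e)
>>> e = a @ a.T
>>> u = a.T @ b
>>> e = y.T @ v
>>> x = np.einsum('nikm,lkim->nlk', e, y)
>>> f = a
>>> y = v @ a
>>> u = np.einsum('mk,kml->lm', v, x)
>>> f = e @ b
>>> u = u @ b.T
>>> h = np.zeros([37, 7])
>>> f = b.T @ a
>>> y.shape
(7, 37)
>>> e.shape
(2, 2, 37, 2)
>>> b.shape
(2, 7)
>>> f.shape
(7, 37)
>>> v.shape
(7, 2)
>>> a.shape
(2, 37)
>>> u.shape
(37, 2)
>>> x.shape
(2, 7, 37)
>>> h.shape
(37, 7)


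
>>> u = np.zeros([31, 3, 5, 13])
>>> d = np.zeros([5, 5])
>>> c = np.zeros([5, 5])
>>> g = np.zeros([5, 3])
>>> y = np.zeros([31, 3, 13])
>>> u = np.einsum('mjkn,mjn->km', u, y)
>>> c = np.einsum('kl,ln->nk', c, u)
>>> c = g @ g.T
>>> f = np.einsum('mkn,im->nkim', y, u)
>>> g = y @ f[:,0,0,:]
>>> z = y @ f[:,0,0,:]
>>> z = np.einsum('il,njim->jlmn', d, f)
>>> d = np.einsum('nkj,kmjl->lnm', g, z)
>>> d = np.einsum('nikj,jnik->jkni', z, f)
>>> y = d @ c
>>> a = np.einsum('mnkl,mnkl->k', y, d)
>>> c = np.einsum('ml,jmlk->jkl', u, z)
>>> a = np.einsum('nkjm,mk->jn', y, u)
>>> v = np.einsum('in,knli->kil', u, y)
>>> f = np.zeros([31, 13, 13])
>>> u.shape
(5, 31)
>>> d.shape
(13, 31, 3, 5)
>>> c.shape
(3, 13, 31)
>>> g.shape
(31, 3, 31)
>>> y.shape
(13, 31, 3, 5)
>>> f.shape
(31, 13, 13)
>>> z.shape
(3, 5, 31, 13)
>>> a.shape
(3, 13)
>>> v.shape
(13, 5, 3)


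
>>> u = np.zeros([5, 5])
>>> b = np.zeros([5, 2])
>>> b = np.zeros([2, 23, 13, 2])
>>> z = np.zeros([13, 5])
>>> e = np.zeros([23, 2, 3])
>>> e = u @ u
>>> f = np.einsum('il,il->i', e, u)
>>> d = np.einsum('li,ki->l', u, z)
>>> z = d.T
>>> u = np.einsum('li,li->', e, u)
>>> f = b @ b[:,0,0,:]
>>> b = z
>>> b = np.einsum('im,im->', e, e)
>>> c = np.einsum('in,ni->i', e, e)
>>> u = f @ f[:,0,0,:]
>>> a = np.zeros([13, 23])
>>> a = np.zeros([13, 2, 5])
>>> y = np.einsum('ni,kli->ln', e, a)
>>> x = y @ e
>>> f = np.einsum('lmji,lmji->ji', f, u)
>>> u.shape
(2, 23, 13, 2)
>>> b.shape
()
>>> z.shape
(5,)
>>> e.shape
(5, 5)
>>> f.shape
(13, 2)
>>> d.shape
(5,)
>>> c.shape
(5,)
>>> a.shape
(13, 2, 5)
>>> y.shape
(2, 5)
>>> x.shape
(2, 5)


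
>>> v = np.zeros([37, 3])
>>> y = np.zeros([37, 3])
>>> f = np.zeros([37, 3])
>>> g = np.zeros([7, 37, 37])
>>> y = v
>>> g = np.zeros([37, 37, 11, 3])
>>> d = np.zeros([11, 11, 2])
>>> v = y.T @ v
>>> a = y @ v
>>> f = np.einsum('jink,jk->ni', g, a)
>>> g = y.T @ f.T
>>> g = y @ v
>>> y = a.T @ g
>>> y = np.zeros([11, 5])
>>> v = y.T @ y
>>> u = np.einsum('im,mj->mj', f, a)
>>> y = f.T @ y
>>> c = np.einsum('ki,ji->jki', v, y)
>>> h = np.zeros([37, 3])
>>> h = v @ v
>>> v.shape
(5, 5)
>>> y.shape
(37, 5)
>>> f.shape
(11, 37)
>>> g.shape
(37, 3)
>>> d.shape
(11, 11, 2)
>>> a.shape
(37, 3)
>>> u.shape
(37, 3)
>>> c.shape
(37, 5, 5)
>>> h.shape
(5, 5)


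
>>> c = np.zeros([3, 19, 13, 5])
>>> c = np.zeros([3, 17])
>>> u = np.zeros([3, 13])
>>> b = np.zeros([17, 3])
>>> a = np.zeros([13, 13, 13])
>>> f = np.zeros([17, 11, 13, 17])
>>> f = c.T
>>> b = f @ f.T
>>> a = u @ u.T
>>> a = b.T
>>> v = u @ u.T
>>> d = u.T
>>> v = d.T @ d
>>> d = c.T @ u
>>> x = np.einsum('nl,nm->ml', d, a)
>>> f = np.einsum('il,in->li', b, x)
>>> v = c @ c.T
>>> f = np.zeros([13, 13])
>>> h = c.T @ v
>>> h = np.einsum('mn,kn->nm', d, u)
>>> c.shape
(3, 17)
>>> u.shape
(3, 13)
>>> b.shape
(17, 17)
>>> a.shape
(17, 17)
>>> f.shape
(13, 13)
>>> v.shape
(3, 3)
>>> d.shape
(17, 13)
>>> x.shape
(17, 13)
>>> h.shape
(13, 17)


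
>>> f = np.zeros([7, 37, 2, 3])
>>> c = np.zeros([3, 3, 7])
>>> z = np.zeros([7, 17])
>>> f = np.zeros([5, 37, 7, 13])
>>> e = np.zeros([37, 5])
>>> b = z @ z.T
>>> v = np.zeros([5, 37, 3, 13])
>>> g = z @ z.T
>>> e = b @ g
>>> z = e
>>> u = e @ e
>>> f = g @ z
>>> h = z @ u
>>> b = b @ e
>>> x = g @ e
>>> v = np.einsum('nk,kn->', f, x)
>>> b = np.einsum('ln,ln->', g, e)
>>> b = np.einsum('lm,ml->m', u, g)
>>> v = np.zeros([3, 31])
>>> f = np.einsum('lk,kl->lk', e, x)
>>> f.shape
(7, 7)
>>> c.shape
(3, 3, 7)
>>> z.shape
(7, 7)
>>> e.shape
(7, 7)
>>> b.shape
(7,)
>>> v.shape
(3, 31)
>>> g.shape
(7, 7)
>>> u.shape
(7, 7)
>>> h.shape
(7, 7)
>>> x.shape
(7, 7)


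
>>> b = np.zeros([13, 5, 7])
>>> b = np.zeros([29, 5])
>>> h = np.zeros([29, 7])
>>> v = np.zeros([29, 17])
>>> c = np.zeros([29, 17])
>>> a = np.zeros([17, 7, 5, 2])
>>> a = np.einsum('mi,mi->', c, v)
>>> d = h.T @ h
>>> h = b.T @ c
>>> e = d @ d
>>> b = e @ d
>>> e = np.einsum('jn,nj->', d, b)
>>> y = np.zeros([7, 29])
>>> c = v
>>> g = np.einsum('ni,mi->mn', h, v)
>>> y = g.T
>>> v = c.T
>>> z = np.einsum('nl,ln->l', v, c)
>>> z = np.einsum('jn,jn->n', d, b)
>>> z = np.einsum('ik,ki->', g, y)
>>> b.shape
(7, 7)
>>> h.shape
(5, 17)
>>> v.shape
(17, 29)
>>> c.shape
(29, 17)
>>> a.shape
()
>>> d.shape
(7, 7)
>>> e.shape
()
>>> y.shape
(5, 29)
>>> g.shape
(29, 5)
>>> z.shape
()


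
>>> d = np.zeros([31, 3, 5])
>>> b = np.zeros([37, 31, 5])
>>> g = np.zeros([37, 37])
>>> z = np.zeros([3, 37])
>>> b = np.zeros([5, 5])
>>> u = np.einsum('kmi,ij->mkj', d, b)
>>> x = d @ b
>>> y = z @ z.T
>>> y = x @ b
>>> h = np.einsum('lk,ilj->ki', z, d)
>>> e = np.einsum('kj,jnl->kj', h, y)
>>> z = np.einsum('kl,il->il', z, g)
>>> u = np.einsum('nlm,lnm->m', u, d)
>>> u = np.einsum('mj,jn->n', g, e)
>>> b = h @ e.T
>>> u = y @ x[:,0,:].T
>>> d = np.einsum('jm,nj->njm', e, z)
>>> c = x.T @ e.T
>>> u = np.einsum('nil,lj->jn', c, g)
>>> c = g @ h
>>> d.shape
(37, 37, 31)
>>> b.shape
(37, 37)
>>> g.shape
(37, 37)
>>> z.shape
(37, 37)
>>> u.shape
(37, 5)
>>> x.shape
(31, 3, 5)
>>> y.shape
(31, 3, 5)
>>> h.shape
(37, 31)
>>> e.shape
(37, 31)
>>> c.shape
(37, 31)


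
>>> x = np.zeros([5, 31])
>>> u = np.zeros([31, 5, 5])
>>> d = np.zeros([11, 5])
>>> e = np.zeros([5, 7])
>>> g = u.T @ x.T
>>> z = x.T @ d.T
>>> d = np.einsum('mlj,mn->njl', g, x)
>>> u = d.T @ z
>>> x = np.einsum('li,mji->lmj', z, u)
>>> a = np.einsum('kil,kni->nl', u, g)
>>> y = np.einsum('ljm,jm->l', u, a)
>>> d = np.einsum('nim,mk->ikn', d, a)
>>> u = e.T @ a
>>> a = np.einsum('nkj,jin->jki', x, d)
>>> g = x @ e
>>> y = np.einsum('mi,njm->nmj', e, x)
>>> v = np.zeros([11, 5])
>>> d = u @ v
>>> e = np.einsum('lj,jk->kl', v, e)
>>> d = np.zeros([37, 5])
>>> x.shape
(31, 5, 5)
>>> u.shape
(7, 11)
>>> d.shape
(37, 5)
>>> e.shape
(7, 11)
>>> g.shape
(31, 5, 7)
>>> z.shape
(31, 11)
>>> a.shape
(5, 5, 11)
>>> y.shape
(31, 5, 5)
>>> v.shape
(11, 5)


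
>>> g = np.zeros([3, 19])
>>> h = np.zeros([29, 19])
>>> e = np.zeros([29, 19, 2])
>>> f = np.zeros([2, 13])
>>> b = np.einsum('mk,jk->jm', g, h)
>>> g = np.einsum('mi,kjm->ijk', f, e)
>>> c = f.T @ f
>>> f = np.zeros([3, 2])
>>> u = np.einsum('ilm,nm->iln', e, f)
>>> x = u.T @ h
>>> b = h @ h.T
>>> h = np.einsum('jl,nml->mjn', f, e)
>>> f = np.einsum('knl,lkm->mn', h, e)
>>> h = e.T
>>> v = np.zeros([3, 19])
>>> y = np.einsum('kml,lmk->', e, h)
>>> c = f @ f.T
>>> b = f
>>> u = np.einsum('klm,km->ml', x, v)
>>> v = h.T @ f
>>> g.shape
(13, 19, 29)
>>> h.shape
(2, 19, 29)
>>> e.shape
(29, 19, 2)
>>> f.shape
(2, 3)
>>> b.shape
(2, 3)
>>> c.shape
(2, 2)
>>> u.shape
(19, 19)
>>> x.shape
(3, 19, 19)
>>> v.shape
(29, 19, 3)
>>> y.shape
()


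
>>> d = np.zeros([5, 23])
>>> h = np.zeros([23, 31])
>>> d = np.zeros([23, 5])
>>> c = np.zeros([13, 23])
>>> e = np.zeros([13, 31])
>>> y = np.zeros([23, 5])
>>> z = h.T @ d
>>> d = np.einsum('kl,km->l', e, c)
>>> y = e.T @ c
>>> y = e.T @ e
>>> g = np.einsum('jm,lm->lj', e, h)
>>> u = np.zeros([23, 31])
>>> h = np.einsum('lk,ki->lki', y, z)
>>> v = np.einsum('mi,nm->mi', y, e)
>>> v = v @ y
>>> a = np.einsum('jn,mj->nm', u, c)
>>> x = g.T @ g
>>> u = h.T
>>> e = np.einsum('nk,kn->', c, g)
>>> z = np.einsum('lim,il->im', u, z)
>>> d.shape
(31,)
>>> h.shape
(31, 31, 5)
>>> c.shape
(13, 23)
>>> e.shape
()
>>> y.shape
(31, 31)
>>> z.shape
(31, 31)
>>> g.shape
(23, 13)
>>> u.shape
(5, 31, 31)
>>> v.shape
(31, 31)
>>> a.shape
(31, 13)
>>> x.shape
(13, 13)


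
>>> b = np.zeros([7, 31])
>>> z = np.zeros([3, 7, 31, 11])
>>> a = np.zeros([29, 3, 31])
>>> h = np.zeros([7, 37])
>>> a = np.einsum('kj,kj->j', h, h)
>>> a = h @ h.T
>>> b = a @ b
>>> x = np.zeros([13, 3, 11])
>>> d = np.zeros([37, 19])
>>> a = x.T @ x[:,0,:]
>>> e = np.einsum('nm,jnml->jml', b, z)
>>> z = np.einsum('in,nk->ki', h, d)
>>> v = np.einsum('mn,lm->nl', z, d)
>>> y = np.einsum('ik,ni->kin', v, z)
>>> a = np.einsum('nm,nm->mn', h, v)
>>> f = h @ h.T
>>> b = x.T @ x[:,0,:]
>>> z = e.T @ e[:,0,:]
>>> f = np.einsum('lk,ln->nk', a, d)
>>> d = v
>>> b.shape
(11, 3, 11)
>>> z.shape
(11, 31, 11)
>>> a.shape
(37, 7)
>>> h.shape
(7, 37)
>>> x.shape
(13, 3, 11)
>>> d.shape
(7, 37)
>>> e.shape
(3, 31, 11)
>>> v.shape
(7, 37)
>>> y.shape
(37, 7, 19)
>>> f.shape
(19, 7)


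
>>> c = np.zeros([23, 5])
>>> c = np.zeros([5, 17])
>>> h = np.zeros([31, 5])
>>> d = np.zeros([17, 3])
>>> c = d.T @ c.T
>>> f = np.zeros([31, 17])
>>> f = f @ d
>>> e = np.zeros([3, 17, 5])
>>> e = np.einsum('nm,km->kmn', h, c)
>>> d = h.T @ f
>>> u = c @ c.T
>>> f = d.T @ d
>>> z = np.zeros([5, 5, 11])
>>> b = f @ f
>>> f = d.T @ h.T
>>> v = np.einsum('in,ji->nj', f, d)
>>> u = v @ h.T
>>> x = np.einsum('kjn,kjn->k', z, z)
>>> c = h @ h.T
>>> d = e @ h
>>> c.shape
(31, 31)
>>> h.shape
(31, 5)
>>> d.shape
(3, 5, 5)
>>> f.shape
(3, 31)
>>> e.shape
(3, 5, 31)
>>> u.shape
(31, 31)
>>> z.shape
(5, 5, 11)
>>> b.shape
(3, 3)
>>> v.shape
(31, 5)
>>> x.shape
(5,)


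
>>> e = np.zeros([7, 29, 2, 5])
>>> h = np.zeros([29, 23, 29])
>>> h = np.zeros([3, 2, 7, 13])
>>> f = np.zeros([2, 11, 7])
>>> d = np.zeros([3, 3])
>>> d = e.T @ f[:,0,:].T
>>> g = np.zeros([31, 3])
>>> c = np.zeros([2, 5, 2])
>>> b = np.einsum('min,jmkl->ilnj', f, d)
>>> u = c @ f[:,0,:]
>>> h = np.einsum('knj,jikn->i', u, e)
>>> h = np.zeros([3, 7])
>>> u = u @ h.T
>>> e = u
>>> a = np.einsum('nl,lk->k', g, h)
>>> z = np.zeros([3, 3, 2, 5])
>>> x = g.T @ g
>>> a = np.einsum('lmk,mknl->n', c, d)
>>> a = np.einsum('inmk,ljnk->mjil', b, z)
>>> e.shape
(2, 5, 3)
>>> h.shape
(3, 7)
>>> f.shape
(2, 11, 7)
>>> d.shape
(5, 2, 29, 2)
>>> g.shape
(31, 3)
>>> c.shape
(2, 5, 2)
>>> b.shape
(11, 2, 7, 5)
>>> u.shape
(2, 5, 3)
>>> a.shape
(7, 3, 11, 3)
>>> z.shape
(3, 3, 2, 5)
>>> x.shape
(3, 3)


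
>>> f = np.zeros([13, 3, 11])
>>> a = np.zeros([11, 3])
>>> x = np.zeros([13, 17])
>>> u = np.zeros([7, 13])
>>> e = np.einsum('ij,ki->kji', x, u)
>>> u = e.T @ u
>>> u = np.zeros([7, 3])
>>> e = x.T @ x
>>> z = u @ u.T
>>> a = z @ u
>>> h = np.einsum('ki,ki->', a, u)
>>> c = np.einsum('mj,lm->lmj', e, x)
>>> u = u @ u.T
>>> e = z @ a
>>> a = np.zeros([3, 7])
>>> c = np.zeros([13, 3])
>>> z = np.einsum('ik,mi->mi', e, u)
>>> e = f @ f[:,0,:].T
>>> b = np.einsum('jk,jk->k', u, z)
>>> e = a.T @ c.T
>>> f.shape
(13, 3, 11)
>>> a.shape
(3, 7)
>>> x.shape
(13, 17)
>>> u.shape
(7, 7)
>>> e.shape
(7, 13)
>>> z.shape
(7, 7)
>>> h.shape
()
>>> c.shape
(13, 3)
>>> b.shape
(7,)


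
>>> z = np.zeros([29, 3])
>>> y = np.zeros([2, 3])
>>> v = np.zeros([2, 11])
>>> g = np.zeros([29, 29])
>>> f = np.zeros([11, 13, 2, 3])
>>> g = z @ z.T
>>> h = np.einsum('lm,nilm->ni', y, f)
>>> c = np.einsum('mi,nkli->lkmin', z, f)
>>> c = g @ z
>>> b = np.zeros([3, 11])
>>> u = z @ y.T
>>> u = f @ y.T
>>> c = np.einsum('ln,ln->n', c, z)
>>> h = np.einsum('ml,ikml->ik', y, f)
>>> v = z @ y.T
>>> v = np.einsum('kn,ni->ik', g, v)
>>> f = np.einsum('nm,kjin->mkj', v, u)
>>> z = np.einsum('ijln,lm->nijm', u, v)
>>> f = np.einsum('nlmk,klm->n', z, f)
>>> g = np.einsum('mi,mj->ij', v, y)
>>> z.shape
(2, 11, 13, 29)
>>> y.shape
(2, 3)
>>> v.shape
(2, 29)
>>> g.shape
(29, 3)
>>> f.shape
(2,)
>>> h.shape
(11, 13)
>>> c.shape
(3,)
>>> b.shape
(3, 11)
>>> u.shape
(11, 13, 2, 2)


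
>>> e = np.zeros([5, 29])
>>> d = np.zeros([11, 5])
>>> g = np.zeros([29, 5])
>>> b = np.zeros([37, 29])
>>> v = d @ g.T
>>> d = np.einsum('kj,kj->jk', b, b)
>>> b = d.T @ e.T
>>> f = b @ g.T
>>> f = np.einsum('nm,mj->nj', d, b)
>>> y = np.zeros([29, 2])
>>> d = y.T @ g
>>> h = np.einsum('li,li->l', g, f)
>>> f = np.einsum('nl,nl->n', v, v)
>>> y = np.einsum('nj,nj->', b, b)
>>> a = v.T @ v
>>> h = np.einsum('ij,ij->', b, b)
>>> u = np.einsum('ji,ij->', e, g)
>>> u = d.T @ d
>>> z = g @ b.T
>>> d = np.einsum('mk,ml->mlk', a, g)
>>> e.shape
(5, 29)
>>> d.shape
(29, 5, 29)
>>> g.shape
(29, 5)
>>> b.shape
(37, 5)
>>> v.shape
(11, 29)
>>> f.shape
(11,)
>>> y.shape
()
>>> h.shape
()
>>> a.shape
(29, 29)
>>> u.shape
(5, 5)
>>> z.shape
(29, 37)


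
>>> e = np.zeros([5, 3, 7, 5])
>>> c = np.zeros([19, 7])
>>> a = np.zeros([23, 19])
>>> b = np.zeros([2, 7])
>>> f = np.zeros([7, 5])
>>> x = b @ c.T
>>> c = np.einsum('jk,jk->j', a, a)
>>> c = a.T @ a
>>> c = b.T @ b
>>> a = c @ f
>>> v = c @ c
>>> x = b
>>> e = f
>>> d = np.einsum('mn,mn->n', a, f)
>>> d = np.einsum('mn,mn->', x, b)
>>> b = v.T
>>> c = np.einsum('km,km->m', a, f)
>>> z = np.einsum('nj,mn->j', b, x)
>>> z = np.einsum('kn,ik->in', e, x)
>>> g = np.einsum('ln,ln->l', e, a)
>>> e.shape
(7, 5)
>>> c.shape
(5,)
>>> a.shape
(7, 5)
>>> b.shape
(7, 7)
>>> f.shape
(7, 5)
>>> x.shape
(2, 7)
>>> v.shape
(7, 7)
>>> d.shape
()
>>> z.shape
(2, 5)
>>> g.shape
(7,)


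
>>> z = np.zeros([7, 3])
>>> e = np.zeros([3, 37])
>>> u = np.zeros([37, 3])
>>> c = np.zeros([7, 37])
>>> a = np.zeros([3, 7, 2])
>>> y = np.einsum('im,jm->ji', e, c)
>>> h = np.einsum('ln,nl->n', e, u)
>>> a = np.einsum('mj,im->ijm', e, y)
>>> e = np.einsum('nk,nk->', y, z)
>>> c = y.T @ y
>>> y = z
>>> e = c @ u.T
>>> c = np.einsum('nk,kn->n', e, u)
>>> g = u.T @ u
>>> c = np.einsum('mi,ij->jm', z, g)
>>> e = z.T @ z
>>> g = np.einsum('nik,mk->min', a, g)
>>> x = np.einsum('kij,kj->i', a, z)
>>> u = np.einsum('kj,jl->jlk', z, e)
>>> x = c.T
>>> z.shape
(7, 3)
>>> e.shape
(3, 3)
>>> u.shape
(3, 3, 7)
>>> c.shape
(3, 7)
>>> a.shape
(7, 37, 3)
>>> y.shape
(7, 3)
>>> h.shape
(37,)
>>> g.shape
(3, 37, 7)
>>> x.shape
(7, 3)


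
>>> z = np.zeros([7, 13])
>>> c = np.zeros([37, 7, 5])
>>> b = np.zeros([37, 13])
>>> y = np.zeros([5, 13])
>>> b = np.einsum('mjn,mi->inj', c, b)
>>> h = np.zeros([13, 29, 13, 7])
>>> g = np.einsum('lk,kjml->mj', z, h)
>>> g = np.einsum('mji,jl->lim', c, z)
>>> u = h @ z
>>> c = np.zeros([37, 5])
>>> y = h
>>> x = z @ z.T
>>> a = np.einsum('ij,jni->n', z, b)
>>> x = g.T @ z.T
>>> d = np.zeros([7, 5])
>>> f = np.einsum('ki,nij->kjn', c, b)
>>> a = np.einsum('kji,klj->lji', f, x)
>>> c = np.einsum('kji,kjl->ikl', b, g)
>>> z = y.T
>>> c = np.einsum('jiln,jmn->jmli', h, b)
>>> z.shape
(7, 13, 29, 13)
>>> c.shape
(13, 5, 13, 29)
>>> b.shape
(13, 5, 7)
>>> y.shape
(13, 29, 13, 7)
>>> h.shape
(13, 29, 13, 7)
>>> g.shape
(13, 5, 37)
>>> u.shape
(13, 29, 13, 13)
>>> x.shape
(37, 5, 7)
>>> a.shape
(5, 7, 13)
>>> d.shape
(7, 5)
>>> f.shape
(37, 7, 13)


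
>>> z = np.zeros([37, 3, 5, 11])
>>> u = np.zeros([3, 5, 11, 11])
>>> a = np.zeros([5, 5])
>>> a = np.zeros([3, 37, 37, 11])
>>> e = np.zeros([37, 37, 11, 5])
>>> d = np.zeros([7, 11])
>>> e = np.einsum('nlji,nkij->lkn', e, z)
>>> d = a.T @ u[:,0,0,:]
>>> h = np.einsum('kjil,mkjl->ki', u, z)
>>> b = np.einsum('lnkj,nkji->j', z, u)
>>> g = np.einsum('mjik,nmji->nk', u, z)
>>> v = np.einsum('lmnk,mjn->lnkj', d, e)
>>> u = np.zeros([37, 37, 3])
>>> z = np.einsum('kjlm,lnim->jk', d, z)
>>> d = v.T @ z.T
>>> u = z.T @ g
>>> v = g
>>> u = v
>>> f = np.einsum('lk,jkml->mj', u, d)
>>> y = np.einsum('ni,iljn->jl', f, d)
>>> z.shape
(37, 11)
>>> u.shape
(37, 11)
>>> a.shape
(3, 37, 37, 11)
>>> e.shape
(37, 3, 37)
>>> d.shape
(3, 11, 37, 37)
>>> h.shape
(3, 11)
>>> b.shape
(11,)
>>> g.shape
(37, 11)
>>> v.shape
(37, 11)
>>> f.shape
(37, 3)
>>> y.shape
(37, 11)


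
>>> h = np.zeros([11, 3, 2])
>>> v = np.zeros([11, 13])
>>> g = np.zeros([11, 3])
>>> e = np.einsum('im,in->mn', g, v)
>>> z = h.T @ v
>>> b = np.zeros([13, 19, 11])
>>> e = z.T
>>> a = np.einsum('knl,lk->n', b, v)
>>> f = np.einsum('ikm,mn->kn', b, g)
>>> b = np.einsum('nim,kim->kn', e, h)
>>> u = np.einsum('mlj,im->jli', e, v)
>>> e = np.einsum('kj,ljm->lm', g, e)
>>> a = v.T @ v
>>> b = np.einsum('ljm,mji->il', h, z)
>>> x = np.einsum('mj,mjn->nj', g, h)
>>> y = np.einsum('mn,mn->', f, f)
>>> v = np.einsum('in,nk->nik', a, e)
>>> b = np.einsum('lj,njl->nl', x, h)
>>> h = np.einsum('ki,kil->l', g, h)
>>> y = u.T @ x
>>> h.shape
(2,)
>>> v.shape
(13, 13, 2)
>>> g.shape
(11, 3)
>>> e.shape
(13, 2)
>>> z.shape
(2, 3, 13)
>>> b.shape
(11, 2)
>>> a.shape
(13, 13)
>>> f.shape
(19, 3)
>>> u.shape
(2, 3, 11)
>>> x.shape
(2, 3)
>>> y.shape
(11, 3, 3)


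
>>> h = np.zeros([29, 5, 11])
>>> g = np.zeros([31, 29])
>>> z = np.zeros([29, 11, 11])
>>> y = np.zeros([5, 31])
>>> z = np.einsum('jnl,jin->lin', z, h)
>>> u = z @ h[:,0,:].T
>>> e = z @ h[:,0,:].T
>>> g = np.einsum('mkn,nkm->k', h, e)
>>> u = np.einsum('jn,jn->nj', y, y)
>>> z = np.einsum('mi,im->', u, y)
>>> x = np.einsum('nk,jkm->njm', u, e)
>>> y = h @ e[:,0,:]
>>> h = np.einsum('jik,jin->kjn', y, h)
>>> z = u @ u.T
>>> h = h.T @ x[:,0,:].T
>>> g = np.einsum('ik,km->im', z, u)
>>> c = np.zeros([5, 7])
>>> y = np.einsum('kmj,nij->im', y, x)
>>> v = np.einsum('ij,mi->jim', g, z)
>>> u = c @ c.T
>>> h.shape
(11, 29, 31)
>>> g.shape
(31, 5)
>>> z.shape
(31, 31)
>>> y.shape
(11, 5)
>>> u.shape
(5, 5)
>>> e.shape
(11, 5, 29)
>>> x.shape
(31, 11, 29)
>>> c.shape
(5, 7)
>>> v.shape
(5, 31, 31)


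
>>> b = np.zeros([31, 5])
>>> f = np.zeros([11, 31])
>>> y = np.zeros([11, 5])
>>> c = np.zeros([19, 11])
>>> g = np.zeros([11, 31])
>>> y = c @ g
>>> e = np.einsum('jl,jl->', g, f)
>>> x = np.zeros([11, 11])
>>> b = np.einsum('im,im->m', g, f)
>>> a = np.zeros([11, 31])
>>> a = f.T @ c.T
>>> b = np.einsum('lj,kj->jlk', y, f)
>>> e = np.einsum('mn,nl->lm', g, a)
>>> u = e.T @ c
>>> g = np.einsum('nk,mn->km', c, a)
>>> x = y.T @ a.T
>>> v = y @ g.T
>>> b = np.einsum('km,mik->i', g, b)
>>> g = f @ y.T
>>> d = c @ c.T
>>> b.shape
(19,)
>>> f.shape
(11, 31)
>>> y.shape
(19, 31)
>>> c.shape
(19, 11)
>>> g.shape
(11, 19)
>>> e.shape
(19, 11)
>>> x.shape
(31, 31)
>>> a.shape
(31, 19)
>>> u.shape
(11, 11)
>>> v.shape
(19, 11)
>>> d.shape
(19, 19)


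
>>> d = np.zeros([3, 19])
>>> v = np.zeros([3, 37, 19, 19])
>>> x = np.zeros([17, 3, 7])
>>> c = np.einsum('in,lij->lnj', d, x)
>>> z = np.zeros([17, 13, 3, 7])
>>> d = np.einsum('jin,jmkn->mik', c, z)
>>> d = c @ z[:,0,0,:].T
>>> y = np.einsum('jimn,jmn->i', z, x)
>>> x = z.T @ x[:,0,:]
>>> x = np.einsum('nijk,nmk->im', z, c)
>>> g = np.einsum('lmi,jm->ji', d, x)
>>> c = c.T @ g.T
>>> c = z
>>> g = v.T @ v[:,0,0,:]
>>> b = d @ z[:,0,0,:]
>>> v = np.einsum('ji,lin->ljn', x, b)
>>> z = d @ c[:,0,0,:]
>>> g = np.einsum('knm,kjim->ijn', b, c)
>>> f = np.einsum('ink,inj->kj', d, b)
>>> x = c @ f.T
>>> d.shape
(17, 19, 17)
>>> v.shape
(17, 13, 7)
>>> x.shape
(17, 13, 3, 17)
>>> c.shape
(17, 13, 3, 7)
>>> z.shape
(17, 19, 7)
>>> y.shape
(13,)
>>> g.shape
(3, 13, 19)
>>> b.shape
(17, 19, 7)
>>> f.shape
(17, 7)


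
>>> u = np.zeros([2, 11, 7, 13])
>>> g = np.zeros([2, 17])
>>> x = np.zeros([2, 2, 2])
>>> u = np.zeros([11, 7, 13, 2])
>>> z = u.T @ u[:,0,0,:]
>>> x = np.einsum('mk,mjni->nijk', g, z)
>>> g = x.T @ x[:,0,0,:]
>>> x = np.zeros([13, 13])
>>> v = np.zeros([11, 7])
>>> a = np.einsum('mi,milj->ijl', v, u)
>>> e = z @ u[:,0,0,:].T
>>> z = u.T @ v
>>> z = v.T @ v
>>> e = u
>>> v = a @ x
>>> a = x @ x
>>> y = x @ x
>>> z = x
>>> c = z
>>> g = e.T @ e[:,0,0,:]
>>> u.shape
(11, 7, 13, 2)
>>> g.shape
(2, 13, 7, 2)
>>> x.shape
(13, 13)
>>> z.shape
(13, 13)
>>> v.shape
(7, 2, 13)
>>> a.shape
(13, 13)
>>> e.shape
(11, 7, 13, 2)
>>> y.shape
(13, 13)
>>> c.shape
(13, 13)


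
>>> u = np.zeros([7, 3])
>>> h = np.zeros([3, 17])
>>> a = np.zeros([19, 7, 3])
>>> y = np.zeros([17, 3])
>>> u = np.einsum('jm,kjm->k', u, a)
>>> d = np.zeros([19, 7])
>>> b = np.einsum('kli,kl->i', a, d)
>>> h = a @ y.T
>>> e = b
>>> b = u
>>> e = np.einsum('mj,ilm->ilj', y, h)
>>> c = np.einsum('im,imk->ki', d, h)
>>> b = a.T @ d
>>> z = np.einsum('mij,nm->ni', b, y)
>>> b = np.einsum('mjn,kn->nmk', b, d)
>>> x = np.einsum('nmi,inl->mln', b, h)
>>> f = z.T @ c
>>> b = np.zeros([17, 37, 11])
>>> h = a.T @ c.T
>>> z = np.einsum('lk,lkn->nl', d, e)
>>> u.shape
(19,)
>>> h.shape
(3, 7, 17)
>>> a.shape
(19, 7, 3)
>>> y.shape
(17, 3)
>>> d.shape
(19, 7)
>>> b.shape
(17, 37, 11)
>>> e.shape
(19, 7, 3)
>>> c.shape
(17, 19)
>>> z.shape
(3, 19)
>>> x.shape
(3, 17, 7)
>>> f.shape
(7, 19)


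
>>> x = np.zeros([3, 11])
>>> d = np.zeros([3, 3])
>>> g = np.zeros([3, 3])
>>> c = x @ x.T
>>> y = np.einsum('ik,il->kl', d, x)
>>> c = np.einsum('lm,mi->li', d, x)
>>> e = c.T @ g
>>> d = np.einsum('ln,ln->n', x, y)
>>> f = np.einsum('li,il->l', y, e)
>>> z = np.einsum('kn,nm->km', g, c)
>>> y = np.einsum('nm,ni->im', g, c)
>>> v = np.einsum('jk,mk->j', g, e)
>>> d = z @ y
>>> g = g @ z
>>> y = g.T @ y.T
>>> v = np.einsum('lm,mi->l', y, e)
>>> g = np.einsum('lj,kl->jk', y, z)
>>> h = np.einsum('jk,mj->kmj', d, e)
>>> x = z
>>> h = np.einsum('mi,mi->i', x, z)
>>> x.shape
(3, 11)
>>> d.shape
(3, 3)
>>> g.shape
(11, 3)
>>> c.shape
(3, 11)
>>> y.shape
(11, 11)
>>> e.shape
(11, 3)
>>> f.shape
(3,)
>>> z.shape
(3, 11)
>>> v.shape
(11,)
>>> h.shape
(11,)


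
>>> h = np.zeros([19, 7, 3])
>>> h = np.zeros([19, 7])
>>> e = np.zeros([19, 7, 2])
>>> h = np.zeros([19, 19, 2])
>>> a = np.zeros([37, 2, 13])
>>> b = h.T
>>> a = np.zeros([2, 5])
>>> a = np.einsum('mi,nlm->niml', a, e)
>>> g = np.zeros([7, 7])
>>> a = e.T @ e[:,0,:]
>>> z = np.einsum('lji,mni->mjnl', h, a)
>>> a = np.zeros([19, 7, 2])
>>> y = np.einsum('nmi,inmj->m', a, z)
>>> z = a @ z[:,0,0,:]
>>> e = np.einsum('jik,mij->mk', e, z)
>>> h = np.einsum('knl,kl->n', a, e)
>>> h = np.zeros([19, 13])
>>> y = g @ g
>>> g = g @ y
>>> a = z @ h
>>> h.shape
(19, 13)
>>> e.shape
(19, 2)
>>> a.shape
(19, 7, 13)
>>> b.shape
(2, 19, 19)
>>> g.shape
(7, 7)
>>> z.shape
(19, 7, 19)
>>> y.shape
(7, 7)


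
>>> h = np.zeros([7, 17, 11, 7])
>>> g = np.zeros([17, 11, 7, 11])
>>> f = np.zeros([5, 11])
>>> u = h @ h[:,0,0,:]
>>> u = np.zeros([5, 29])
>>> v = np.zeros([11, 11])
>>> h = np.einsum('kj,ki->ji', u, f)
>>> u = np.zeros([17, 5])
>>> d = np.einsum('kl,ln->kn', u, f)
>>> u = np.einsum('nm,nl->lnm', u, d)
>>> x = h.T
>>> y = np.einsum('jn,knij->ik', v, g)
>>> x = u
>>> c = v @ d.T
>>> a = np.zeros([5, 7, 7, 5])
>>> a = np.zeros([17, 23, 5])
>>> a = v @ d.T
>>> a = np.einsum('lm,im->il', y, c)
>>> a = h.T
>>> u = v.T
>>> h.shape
(29, 11)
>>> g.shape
(17, 11, 7, 11)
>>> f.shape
(5, 11)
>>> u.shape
(11, 11)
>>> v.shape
(11, 11)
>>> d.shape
(17, 11)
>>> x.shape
(11, 17, 5)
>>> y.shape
(7, 17)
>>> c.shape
(11, 17)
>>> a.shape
(11, 29)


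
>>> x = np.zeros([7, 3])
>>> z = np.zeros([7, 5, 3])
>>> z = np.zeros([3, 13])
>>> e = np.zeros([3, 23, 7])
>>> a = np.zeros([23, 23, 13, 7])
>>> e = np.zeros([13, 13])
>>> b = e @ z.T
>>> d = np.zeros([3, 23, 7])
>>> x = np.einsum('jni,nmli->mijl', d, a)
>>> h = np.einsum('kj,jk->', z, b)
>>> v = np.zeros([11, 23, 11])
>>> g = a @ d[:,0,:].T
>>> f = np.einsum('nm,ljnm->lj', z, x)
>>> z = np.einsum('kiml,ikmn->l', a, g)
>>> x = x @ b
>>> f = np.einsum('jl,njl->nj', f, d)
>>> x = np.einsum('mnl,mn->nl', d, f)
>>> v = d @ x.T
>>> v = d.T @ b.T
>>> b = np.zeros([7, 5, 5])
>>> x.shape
(23, 7)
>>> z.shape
(7,)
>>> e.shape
(13, 13)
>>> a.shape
(23, 23, 13, 7)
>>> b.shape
(7, 5, 5)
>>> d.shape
(3, 23, 7)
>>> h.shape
()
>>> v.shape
(7, 23, 13)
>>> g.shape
(23, 23, 13, 3)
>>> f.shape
(3, 23)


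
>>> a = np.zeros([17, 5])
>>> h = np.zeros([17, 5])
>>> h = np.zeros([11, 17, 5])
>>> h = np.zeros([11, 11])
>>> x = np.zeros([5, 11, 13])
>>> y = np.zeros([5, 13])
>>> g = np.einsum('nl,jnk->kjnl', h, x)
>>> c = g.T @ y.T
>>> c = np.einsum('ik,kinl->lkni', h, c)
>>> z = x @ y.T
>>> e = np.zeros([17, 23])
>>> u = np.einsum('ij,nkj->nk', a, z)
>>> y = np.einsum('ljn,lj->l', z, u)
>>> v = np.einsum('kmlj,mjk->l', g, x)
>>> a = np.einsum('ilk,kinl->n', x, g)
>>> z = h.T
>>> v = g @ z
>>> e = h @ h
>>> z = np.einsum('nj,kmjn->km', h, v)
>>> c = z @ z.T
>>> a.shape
(11,)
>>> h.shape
(11, 11)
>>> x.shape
(5, 11, 13)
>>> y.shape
(5,)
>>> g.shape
(13, 5, 11, 11)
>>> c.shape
(13, 13)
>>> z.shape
(13, 5)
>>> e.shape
(11, 11)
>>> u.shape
(5, 11)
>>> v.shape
(13, 5, 11, 11)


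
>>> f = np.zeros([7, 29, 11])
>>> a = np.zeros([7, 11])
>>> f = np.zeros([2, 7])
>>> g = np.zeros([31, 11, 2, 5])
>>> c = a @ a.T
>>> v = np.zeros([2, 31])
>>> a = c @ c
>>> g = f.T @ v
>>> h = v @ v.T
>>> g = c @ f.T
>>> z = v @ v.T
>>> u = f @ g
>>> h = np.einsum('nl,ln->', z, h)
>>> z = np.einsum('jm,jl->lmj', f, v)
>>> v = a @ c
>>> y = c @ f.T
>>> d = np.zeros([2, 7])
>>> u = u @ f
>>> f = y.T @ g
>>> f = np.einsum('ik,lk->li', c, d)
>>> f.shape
(2, 7)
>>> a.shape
(7, 7)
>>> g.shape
(7, 2)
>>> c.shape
(7, 7)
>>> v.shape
(7, 7)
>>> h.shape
()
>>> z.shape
(31, 7, 2)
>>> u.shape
(2, 7)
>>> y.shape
(7, 2)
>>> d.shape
(2, 7)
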